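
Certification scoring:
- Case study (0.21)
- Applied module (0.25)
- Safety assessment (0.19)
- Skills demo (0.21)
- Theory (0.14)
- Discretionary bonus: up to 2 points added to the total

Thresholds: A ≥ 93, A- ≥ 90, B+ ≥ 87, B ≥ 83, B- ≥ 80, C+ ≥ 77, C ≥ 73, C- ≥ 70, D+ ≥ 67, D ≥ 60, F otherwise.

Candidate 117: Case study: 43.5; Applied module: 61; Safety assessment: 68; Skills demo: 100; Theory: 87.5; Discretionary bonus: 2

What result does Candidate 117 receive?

C-

Weighted total:
  Case study 43.5 × 0.21 = 9.135
  Applied module 61 × 0.25 = 15.25
  Safety assessment 68 × 0.19 = 12.92
  Skills demo 100 × 0.21 = 21
  Theory 87.5 × 0.14 = 12.25
Sum = 70.555
Discretionary bonus: 70.555 + 2 = 72.555
72.555 is ≥ 70 and < 73 → C-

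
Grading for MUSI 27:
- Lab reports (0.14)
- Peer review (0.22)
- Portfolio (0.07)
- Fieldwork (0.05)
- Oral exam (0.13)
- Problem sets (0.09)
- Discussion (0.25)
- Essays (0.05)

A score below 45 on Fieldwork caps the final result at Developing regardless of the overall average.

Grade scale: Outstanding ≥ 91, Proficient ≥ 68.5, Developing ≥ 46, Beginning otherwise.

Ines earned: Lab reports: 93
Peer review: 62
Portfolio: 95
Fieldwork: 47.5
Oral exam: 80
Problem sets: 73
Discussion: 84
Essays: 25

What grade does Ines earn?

Proficient

Fieldwork score 47.5 ≥ 45: minimum met.
Weighted total:
  Lab reports 93 × 0.14 = 13.02
  Peer review 62 × 0.22 = 13.64
  Portfolio 95 × 0.07 = 6.65
  Fieldwork 47.5 × 0.05 = 2.375
  Oral exam 80 × 0.13 = 10.4
  Problem sets 73 × 0.09 = 6.57
  Discussion 84 × 0.25 = 21
  Essays 25 × 0.05 = 1.25
Sum = 74.905
74.905 is ≥ 68.5 and < 91 → Proficient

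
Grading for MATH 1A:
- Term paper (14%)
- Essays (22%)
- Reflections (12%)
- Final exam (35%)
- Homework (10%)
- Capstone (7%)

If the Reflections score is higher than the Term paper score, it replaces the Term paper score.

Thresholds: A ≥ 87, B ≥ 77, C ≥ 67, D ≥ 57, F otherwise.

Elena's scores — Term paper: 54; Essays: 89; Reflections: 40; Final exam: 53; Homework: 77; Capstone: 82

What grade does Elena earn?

Reflections (40) ≤ Term paper (54), so Term paper stays at 54.
Weighted total:
  Term paper 54 × 0.14 = 7.56
  Essays 89 × 0.22 = 19.58
  Reflections 40 × 0.12 = 4.8
  Final exam 53 × 0.35 = 18.55
  Homework 77 × 0.1 = 7.7
  Capstone 82 × 0.07 = 5.74
Sum = 63.93
63.93 is ≥ 57 and < 67 → D

D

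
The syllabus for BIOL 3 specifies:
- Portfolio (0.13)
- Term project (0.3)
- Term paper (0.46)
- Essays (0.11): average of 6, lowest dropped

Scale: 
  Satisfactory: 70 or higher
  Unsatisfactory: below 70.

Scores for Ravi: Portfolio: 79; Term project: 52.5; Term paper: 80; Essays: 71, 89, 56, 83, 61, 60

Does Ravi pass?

Essays: drop 56 → average of remaining 5 = 364/5 = 72.8
Weighted total:
  Portfolio 79 × 0.13 = 10.27
  Term project 52.5 × 0.3 = 15.75
  Term paper 80 × 0.46 = 36.8
  Essays 72.8 × 0.11 = 8.008
Sum = 70.828
70.828 ≥ 70 → Satisfactory

Satisfactory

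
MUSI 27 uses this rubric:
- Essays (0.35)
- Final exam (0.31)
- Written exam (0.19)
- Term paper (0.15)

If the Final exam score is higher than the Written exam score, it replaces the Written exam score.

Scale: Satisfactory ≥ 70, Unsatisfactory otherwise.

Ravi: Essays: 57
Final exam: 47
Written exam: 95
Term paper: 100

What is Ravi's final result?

Final exam (47) ≤ Written exam (95), so Written exam stays at 95.
Weighted total:
  Essays 57 × 0.35 = 19.95
  Final exam 47 × 0.31 = 14.57
  Written exam 95 × 0.19 = 18.05
  Term paper 100 × 0.15 = 15
Sum = 67.57
67.57 < 70 → Unsatisfactory

Unsatisfactory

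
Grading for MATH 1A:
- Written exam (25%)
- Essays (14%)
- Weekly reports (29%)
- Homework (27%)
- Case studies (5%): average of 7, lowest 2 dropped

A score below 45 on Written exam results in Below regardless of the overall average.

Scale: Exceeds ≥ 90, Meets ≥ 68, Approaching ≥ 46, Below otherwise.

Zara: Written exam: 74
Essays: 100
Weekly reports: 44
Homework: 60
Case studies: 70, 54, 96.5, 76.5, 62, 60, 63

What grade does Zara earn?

Approaching

Case studies: drop 54, 60 → average of remaining 5 = 368/5 = 73.6
Written exam score 74 ≥ 45: minimum met.
Weighted total:
  Written exam 74 × 0.25 = 18.5
  Essays 100 × 0.14 = 14
  Weekly reports 44 × 0.29 = 12.76
  Homework 60 × 0.27 = 16.2
  Case studies 73.6 × 0.05 = 3.68
Sum = 65.14
65.14 is ≥ 46 and < 68 → Approaching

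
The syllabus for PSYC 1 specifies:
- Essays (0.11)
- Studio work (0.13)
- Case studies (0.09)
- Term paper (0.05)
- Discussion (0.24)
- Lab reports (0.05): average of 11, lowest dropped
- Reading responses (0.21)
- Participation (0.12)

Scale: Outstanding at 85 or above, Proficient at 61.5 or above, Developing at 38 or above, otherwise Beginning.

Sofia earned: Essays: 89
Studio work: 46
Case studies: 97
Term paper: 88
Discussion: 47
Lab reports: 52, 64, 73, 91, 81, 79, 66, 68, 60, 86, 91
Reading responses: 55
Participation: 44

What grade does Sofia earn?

Lab reports: drop 52 → average of remaining 10 = 759/10 = 75.9
Weighted total:
  Essays 89 × 0.11 = 9.79
  Studio work 46 × 0.13 = 5.98
  Case studies 97 × 0.09 = 8.73
  Term paper 88 × 0.05 = 4.4
  Discussion 47 × 0.24 = 11.28
  Lab reports 75.9 × 0.05 = 3.795
  Reading responses 55 × 0.21 = 11.55
  Participation 44 × 0.12 = 5.28
Sum = 60.805
60.805 is ≥ 38 and < 61.5 → Developing

Developing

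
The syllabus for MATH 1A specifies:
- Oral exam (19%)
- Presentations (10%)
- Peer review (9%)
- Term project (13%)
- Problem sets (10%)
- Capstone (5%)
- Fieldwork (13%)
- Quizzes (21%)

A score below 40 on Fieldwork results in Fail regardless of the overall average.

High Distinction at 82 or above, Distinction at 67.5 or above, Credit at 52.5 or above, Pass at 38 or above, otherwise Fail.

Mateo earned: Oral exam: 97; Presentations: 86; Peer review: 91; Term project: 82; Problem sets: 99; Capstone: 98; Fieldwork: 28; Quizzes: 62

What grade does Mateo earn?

Fieldwork score 28 < 40: minimum not met.
Weighted total:
  Oral exam 97 × 0.19 = 18.43
  Presentations 86 × 0.1 = 8.6
  Peer review 91 × 0.09 = 8.19
  Term project 82 × 0.13 = 10.66
  Problem sets 99 × 0.1 = 9.9
  Capstone 98 × 0.05 = 4.9
  Fieldwork 28 × 0.13 = 3.64
  Quizzes 62 × 0.21 = 13.02
Sum = 77.34
Because the Fieldwork minimum was not met, the result is Fail.

Fail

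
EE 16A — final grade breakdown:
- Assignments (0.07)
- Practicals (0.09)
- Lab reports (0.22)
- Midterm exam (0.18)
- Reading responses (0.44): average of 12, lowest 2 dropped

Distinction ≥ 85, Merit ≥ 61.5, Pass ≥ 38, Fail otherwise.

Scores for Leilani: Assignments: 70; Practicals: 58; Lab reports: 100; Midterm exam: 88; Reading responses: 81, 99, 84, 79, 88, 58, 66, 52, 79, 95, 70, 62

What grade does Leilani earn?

Merit

Reading responses: drop 52, 58 → average of remaining 10 = 803/10 = 80.3
Weighted total:
  Assignments 70 × 0.07 = 4.9
  Practicals 58 × 0.09 = 5.22
  Lab reports 100 × 0.22 = 22
  Midterm exam 88 × 0.18 = 15.84
  Reading responses 80.3 × 0.44 = 35.332
Sum = 83.292
83.292 is ≥ 61.5 and < 85 → Merit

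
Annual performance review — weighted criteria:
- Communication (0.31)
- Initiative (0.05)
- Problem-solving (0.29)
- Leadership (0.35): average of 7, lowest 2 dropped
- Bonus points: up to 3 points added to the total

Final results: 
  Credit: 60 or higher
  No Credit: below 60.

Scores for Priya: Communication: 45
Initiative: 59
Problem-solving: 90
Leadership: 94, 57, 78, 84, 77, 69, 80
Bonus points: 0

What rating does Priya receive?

Credit

Leadership: drop 57, 69 → average of remaining 5 = 413/5 = 82.6
Weighted total:
  Communication 45 × 0.31 = 13.95
  Initiative 59 × 0.05 = 2.95
  Problem-solving 90 × 0.29 = 26.1
  Leadership 82.6 × 0.35 = 28.91
Sum = 71.91
Bonus points: 71.91 + 0 = 71.91
71.91 ≥ 60 → Credit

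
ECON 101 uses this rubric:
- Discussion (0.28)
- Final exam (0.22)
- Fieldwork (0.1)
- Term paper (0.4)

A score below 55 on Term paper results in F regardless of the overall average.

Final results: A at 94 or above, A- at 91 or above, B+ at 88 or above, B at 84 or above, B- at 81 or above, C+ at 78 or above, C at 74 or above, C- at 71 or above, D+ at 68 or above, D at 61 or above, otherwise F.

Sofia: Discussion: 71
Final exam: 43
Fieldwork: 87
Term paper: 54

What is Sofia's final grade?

F

Term paper score 54 < 55: minimum not met.
Weighted total:
  Discussion 71 × 0.28 = 19.88
  Final exam 43 × 0.22 = 9.46
  Fieldwork 87 × 0.1 = 8.7
  Term paper 54 × 0.4 = 21.6
Sum = 59.64
Because the Term paper minimum was not met, the result is F.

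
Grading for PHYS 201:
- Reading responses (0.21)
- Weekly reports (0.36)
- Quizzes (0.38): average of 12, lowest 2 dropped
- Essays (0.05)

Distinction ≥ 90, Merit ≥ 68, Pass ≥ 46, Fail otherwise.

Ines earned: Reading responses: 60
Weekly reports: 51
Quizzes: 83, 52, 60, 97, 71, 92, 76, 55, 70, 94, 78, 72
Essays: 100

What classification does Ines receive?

Quizzes: drop 52, 55 → average of remaining 10 = 793/10 = 79.3
Weighted total:
  Reading responses 60 × 0.21 = 12.6
  Weekly reports 51 × 0.36 = 18.36
  Quizzes 79.3 × 0.38 = 30.134
  Essays 100 × 0.05 = 5
Sum = 66.094
66.094 is ≥ 46 and < 68 → Pass

Pass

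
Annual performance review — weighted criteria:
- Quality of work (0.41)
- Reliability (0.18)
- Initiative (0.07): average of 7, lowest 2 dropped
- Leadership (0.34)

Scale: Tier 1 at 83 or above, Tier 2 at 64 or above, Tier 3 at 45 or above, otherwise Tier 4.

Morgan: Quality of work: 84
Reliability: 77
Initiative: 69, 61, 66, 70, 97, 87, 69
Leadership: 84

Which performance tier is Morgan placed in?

Tier 2

Initiative: drop 61, 66 → average of remaining 5 = 392/5 = 78.4
Weighted total:
  Quality of work 84 × 0.41 = 34.44
  Reliability 77 × 0.18 = 13.86
  Initiative 78.4 × 0.07 = 5.488
  Leadership 84 × 0.34 = 28.56
Sum = 82.348
82.348 is ≥ 64 and < 83 → Tier 2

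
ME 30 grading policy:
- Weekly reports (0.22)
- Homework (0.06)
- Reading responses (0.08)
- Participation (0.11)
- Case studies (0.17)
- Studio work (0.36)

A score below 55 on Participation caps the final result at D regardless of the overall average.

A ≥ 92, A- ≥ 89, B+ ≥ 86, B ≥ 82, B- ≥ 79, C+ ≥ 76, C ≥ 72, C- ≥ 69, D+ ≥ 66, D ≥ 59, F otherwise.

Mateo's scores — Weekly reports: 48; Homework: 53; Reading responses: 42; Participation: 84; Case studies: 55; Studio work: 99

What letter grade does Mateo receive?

C-

Participation score 84 ≥ 55: minimum met.
Weighted total:
  Weekly reports 48 × 0.22 = 10.56
  Homework 53 × 0.06 = 3.18
  Reading responses 42 × 0.08 = 3.36
  Participation 84 × 0.11 = 9.24
  Case studies 55 × 0.17 = 9.35
  Studio work 99 × 0.36 = 35.64
Sum = 71.33
71.33 is ≥ 69 and < 72 → C-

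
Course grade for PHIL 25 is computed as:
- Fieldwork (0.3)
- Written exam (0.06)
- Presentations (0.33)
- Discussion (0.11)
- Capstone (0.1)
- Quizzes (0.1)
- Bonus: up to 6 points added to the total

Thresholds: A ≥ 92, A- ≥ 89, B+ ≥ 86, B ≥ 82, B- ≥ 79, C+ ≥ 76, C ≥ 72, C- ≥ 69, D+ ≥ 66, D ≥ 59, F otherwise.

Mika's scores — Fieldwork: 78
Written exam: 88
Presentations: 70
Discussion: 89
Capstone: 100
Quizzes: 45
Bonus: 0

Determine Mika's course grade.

Weighted total:
  Fieldwork 78 × 0.3 = 23.4
  Written exam 88 × 0.06 = 5.28
  Presentations 70 × 0.33 = 23.1
  Discussion 89 × 0.11 = 9.79
  Capstone 100 × 0.1 = 10
  Quizzes 45 × 0.1 = 4.5
Sum = 76.07
Bonus: 76.07 + 0 = 76.07
76.07 is ≥ 76 and < 79 → C+

C+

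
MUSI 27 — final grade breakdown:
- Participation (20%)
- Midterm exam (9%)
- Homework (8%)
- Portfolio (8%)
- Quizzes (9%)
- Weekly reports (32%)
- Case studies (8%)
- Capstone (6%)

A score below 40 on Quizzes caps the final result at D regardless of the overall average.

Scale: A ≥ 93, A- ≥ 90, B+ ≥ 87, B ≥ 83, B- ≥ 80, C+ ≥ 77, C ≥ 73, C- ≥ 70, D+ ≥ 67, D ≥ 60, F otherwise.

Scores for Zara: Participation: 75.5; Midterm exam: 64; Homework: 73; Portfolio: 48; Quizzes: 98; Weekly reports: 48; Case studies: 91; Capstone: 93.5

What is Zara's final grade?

D+

Quizzes score 98 ≥ 40: minimum met.
Weighted total:
  Participation 75.5 × 0.2 = 15.1
  Midterm exam 64 × 0.09 = 5.76
  Homework 73 × 0.08 = 5.84
  Portfolio 48 × 0.08 = 3.84
  Quizzes 98 × 0.09 = 8.82
  Weekly reports 48 × 0.32 = 15.36
  Case studies 91 × 0.08 = 7.28
  Capstone 93.5 × 0.06 = 5.61
Sum = 67.61
67.61 is ≥ 67 and < 70 → D+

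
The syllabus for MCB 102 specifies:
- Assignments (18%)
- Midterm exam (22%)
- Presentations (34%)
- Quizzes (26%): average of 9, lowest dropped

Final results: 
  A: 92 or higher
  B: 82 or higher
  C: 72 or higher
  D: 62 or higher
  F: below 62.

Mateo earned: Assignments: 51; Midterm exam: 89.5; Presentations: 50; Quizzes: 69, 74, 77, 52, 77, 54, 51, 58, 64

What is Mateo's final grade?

Quizzes: drop 51 → average of remaining 8 = 525/8 = 65.625
Weighted total:
  Assignments 51 × 0.18 = 9.18
  Midterm exam 89.5 × 0.22 = 19.69
  Presentations 50 × 0.34 = 17
  Quizzes 65.625 × 0.26 = 17.0625
Sum = 62.9325
62.9325 is ≥ 62 and < 72 → D

D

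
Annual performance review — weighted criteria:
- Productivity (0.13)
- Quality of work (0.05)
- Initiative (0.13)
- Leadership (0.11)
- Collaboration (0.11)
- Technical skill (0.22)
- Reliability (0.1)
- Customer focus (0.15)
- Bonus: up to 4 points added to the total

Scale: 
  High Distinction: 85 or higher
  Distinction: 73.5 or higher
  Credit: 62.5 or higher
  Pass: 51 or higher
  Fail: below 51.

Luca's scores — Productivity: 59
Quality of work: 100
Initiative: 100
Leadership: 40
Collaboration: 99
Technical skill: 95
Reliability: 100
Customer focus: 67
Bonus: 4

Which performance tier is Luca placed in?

High Distinction

Weighted total:
  Productivity 59 × 0.13 = 7.67
  Quality of work 100 × 0.05 = 5
  Initiative 100 × 0.13 = 13
  Leadership 40 × 0.11 = 4.4
  Collaboration 99 × 0.11 = 10.89
  Technical skill 95 × 0.22 = 20.9
  Reliability 100 × 0.1 = 10
  Customer focus 67 × 0.15 = 10.05
Sum = 81.91
Bonus: 81.91 + 4 = 85.91
85.91 ≥ 85 → High Distinction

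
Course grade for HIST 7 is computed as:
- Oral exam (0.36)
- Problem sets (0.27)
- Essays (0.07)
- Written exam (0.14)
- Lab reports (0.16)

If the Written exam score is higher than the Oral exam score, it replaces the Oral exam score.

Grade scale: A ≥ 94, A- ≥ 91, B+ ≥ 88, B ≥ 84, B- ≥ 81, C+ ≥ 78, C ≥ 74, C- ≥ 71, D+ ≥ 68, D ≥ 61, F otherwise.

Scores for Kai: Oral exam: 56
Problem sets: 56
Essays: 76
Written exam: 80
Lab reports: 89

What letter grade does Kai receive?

Written exam (80) > Oral exam (56), so Oral exam counts as 80.
Weighted total:
  Oral exam 80 × 0.36 = 28.8
  Problem sets 56 × 0.27 = 15.12
  Essays 76 × 0.07 = 5.32
  Written exam 80 × 0.14 = 11.2
  Lab reports 89 × 0.16 = 14.24
Sum = 74.68
74.68 is ≥ 74 and < 78 → C

C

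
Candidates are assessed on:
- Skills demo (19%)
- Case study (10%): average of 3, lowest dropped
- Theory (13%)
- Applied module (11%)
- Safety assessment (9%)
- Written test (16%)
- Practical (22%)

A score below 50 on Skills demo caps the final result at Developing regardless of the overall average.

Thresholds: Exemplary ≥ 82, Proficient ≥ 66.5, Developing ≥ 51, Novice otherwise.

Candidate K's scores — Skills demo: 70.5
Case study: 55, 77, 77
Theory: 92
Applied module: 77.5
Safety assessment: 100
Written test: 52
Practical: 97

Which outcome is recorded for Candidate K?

Case study: drop 55 → average of remaining 2 = 154/2 = 77
Skills demo score 70.5 ≥ 50: minimum met.
Weighted total:
  Skills demo 70.5 × 0.19 = 13.395
  Case study 77 × 0.1 = 7.7
  Theory 92 × 0.13 = 11.96
  Applied module 77.5 × 0.11 = 8.525
  Safety assessment 100 × 0.09 = 9
  Written test 52 × 0.16 = 8.32
  Practical 97 × 0.22 = 21.34
Sum = 80.24
80.24 is ≥ 66.5 and < 82 → Proficient

Proficient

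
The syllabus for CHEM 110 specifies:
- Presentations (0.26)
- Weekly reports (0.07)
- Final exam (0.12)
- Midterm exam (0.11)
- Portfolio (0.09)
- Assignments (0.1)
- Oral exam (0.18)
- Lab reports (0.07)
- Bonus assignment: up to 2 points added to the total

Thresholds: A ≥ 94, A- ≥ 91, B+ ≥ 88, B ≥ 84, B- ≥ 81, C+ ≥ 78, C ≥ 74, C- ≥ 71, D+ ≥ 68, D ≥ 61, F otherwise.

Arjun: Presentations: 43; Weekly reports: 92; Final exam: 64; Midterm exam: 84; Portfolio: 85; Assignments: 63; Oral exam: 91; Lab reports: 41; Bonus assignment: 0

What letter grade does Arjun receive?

Weighted total:
  Presentations 43 × 0.26 = 11.18
  Weekly reports 92 × 0.07 = 6.44
  Final exam 64 × 0.12 = 7.68
  Midterm exam 84 × 0.11 = 9.24
  Portfolio 85 × 0.09 = 7.65
  Assignments 63 × 0.1 = 6.3
  Oral exam 91 × 0.18 = 16.38
  Lab reports 41 × 0.07 = 2.87
Sum = 67.74
Bonus assignment: 67.74 + 0 = 67.74
67.74 is ≥ 61 and < 68 → D

D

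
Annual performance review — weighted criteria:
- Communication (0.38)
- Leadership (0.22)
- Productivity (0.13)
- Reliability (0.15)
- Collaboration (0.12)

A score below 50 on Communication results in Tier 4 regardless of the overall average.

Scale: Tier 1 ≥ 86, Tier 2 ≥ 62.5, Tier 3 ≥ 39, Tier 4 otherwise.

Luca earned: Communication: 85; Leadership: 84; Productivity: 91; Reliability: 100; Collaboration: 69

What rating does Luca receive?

Tier 2

Communication score 85 ≥ 50: minimum met.
Weighted total:
  Communication 85 × 0.38 = 32.3
  Leadership 84 × 0.22 = 18.48
  Productivity 91 × 0.13 = 11.83
  Reliability 100 × 0.15 = 15
  Collaboration 69 × 0.12 = 8.28
Sum = 85.89
85.89 is ≥ 62.5 and < 86 → Tier 2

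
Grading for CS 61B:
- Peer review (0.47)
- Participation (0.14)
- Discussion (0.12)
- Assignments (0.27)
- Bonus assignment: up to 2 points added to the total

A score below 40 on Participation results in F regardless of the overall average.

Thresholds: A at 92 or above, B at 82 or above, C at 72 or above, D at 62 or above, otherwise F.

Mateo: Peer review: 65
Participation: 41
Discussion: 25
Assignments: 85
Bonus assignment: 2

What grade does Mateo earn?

Participation score 41 ≥ 40: minimum met.
Weighted total:
  Peer review 65 × 0.47 = 30.55
  Participation 41 × 0.14 = 5.74
  Discussion 25 × 0.12 = 3
  Assignments 85 × 0.27 = 22.95
Sum = 62.24
Bonus assignment: 62.24 + 2 = 64.24
64.24 is ≥ 62 and < 72 → D

D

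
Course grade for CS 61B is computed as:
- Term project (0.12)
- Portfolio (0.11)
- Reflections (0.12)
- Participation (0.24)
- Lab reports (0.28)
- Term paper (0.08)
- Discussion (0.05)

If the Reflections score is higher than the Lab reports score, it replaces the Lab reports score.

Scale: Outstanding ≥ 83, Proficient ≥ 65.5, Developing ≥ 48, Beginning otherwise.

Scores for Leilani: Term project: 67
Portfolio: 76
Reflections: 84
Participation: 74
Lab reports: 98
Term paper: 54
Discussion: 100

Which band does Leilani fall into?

Proficient

Reflections (84) ≤ Lab reports (98), so Lab reports stays at 98.
Weighted total:
  Term project 67 × 0.12 = 8.04
  Portfolio 76 × 0.11 = 8.36
  Reflections 84 × 0.12 = 10.08
  Participation 74 × 0.24 = 17.76
  Lab reports 98 × 0.28 = 27.44
  Term paper 54 × 0.08 = 4.32
  Discussion 100 × 0.05 = 5
Sum = 81
81 is ≥ 65.5 and < 83 → Proficient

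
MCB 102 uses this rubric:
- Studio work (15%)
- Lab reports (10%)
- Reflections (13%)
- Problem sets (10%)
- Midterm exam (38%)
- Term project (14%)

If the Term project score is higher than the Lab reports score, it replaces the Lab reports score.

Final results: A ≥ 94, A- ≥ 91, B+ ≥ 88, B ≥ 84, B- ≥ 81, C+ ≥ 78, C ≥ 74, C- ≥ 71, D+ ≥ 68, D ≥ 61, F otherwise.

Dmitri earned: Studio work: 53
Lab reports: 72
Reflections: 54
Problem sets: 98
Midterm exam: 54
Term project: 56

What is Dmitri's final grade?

F

Term project (56) ≤ Lab reports (72), so Lab reports stays at 72.
Weighted total:
  Studio work 53 × 0.15 = 7.95
  Lab reports 72 × 0.1 = 7.2
  Reflections 54 × 0.13 = 7.02
  Problem sets 98 × 0.1 = 9.8
  Midterm exam 54 × 0.38 = 20.52
  Term project 56 × 0.14 = 7.84
Sum = 60.33
60.33 < 61 → F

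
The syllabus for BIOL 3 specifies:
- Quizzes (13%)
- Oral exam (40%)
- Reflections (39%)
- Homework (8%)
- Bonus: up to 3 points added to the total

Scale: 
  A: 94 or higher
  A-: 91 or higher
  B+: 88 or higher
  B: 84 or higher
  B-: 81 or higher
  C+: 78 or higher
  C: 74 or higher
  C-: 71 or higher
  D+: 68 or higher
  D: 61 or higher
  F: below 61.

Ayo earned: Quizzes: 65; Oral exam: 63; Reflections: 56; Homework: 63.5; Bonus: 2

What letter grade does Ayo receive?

Weighted total:
  Quizzes 65 × 0.13 = 8.45
  Oral exam 63 × 0.4 = 25.2
  Reflections 56 × 0.39 = 21.84
  Homework 63.5 × 0.08 = 5.08
Sum = 60.57
Bonus: 60.57 + 2 = 62.57
62.57 is ≥ 61 and < 68 → D

D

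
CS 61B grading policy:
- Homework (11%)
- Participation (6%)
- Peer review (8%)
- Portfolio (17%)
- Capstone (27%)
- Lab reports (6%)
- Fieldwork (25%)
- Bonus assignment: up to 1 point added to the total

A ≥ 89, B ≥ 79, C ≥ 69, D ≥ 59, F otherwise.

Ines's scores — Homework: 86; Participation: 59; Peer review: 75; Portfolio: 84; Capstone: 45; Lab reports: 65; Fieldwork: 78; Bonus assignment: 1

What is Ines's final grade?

C

Weighted total:
  Homework 86 × 0.11 = 9.46
  Participation 59 × 0.06 = 3.54
  Peer review 75 × 0.08 = 6
  Portfolio 84 × 0.17 = 14.28
  Capstone 45 × 0.27 = 12.15
  Lab reports 65 × 0.06 = 3.9
  Fieldwork 78 × 0.25 = 19.5
Sum = 68.83
Bonus assignment: 68.83 + 1 = 69.83
69.83 is ≥ 69 and < 79 → C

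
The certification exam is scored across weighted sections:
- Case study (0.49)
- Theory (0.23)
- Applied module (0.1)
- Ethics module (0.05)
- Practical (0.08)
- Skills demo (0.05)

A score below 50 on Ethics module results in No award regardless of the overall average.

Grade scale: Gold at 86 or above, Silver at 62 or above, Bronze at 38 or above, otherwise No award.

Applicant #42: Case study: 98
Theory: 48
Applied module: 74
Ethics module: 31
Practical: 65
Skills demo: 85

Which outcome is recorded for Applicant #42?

No award

Ethics module score 31 < 50: minimum not met.
Weighted total:
  Case study 98 × 0.49 = 48.02
  Theory 48 × 0.23 = 11.04
  Applied module 74 × 0.1 = 7.4
  Ethics module 31 × 0.05 = 1.55
  Practical 65 × 0.08 = 5.2
  Skills demo 85 × 0.05 = 4.25
Sum = 77.46
Because the Ethics module minimum was not met, the result is No award.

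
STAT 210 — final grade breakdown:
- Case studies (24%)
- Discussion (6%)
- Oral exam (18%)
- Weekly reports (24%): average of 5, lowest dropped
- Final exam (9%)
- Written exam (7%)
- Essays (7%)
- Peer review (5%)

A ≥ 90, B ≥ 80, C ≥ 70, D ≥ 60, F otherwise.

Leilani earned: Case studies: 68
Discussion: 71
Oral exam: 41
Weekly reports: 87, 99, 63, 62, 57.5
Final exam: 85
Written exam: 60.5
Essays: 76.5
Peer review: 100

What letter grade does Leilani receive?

Weekly reports: drop 57.5 → average of remaining 4 = 311/4 = 77.75
Weighted total:
  Case studies 68 × 0.24 = 16.32
  Discussion 71 × 0.06 = 4.26
  Oral exam 41 × 0.18 = 7.38
  Weekly reports 77.75 × 0.24 = 18.66
  Final exam 85 × 0.09 = 7.65
  Written exam 60.5 × 0.07 = 4.235
  Essays 76.5 × 0.07 = 5.355
  Peer review 100 × 0.05 = 5
Sum = 68.86
68.86 is ≥ 60 and < 70 → D

D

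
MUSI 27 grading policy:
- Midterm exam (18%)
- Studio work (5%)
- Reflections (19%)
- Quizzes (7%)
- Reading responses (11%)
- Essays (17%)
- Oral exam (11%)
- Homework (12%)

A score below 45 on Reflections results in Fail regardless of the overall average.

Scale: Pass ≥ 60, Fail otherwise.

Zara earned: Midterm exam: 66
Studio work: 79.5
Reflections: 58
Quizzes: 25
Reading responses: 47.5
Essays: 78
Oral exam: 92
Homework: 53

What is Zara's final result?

Reflections score 58 ≥ 45: minimum met.
Weighted total:
  Midterm exam 66 × 0.18 = 11.88
  Studio work 79.5 × 0.05 = 3.975
  Reflections 58 × 0.19 = 11.02
  Quizzes 25 × 0.07 = 1.75
  Reading responses 47.5 × 0.11 = 5.225
  Essays 78 × 0.17 = 13.26
  Oral exam 92 × 0.11 = 10.12
  Homework 53 × 0.12 = 6.36
Sum = 63.59
63.59 ≥ 60 → Pass

Pass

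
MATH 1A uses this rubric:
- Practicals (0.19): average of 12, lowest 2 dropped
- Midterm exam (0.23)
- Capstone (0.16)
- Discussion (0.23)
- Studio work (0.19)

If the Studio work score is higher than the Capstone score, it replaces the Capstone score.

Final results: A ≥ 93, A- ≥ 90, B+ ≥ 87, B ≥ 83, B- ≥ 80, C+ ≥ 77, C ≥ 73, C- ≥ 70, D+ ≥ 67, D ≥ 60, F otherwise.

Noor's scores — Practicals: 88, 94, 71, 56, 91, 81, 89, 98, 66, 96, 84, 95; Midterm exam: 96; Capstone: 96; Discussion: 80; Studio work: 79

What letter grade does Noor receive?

B+

Practicals: drop 56, 66 → average of remaining 10 = 887/10 = 88.7
Studio work (79) ≤ Capstone (96), so Capstone stays at 96.
Weighted total:
  Practicals 88.7 × 0.19 = 16.853
  Midterm exam 96 × 0.23 = 22.08
  Capstone 96 × 0.16 = 15.36
  Discussion 80 × 0.23 = 18.4
  Studio work 79 × 0.19 = 15.01
Sum = 87.703
87.703 is ≥ 87 and < 90 → B+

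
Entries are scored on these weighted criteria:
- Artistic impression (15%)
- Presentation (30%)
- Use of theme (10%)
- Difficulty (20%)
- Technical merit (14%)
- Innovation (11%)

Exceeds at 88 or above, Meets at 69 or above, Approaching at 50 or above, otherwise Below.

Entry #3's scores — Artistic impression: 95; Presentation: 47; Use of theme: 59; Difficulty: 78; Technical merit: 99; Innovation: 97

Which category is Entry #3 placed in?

Weighted total:
  Artistic impression 95 × 0.15 = 14.25
  Presentation 47 × 0.3 = 14.1
  Use of theme 59 × 0.1 = 5.9
  Difficulty 78 × 0.2 = 15.6
  Technical merit 99 × 0.14 = 13.86
  Innovation 97 × 0.11 = 10.67
Sum = 74.38
74.38 is ≥ 69 and < 88 → Meets

Meets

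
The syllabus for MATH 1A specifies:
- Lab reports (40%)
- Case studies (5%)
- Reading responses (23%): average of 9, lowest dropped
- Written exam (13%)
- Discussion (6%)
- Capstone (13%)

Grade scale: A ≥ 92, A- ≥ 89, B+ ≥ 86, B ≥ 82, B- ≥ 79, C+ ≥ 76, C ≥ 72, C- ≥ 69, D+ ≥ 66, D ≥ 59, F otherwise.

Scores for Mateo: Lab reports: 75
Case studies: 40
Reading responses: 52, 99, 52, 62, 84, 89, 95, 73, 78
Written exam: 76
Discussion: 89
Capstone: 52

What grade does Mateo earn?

Reading responses: drop 52 → average of remaining 8 = 632/8 = 79
Weighted total:
  Lab reports 75 × 0.4 = 30
  Case studies 40 × 0.05 = 2
  Reading responses 79 × 0.23 = 18.17
  Written exam 76 × 0.13 = 9.88
  Discussion 89 × 0.06 = 5.34
  Capstone 52 × 0.13 = 6.76
Sum = 72.15
72.15 is ≥ 72 and < 76 → C

C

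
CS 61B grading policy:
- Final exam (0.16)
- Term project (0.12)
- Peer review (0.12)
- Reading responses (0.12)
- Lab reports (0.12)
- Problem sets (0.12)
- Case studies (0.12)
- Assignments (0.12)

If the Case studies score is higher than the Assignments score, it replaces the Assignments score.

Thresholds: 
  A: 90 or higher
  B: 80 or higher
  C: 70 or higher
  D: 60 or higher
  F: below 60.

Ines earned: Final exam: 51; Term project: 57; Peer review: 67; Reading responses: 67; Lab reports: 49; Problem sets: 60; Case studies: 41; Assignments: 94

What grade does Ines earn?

D

Case studies (41) ≤ Assignments (94), so Assignments stays at 94.
Weighted total:
  Final exam 51 × 0.16 = 8.16
  Term project 57 × 0.12 = 6.84
  Peer review 67 × 0.12 = 8.04
  Reading responses 67 × 0.12 = 8.04
  Lab reports 49 × 0.12 = 5.88
  Problem sets 60 × 0.12 = 7.2
  Case studies 41 × 0.12 = 4.92
  Assignments 94 × 0.12 = 11.28
Sum = 60.36
60.36 is ≥ 60 and < 70 → D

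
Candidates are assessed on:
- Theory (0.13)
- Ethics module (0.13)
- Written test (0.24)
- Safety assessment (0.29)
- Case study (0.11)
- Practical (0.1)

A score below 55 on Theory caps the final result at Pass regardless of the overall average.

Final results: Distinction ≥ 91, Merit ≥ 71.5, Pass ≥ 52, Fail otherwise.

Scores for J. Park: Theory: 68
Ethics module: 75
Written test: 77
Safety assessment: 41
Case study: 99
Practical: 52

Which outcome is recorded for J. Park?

Pass

Theory score 68 ≥ 55: minimum met.
Weighted total:
  Theory 68 × 0.13 = 8.84
  Ethics module 75 × 0.13 = 9.75
  Written test 77 × 0.24 = 18.48
  Safety assessment 41 × 0.29 = 11.89
  Case study 99 × 0.11 = 10.89
  Practical 52 × 0.1 = 5.2
Sum = 65.05
65.05 is ≥ 52 and < 71.5 → Pass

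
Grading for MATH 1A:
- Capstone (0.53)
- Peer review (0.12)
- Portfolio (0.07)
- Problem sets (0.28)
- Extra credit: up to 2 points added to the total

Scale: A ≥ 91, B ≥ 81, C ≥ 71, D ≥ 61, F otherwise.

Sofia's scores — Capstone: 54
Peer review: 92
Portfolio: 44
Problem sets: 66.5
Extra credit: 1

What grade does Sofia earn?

Weighted total:
  Capstone 54 × 0.53 = 28.62
  Peer review 92 × 0.12 = 11.04
  Portfolio 44 × 0.07 = 3.08
  Problem sets 66.5 × 0.28 = 18.62
Sum = 61.36
Extra credit: 61.36 + 1 = 62.36
62.36 is ≥ 61 and < 71 → D

D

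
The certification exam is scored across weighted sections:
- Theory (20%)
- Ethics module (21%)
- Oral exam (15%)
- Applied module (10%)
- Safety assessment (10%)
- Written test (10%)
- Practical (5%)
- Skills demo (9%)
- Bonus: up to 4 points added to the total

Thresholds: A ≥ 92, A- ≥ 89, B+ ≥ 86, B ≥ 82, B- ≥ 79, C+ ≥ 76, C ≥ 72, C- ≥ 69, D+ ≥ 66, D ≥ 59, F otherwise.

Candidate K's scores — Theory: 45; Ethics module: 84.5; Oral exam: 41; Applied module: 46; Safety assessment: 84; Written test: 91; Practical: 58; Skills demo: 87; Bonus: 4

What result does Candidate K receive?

C-

Weighted total:
  Theory 45 × 0.2 = 9
  Ethics module 84.5 × 0.21 = 17.745
  Oral exam 41 × 0.15 = 6.15
  Applied module 46 × 0.1 = 4.6
  Safety assessment 84 × 0.1 = 8.4
  Written test 91 × 0.1 = 9.1
  Practical 58 × 0.05 = 2.9
  Skills demo 87 × 0.09 = 7.83
Sum = 65.725
Bonus: 65.725 + 4 = 69.725
69.725 is ≥ 69 and < 72 → C-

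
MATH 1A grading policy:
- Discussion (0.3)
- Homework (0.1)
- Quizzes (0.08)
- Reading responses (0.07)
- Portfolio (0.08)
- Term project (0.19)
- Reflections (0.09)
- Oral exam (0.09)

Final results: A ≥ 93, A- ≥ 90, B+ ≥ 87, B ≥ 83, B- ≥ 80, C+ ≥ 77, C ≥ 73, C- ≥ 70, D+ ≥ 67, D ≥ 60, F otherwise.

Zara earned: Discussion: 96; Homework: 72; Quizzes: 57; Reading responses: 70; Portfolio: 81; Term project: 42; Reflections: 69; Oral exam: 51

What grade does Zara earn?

Weighted total:
  Discussion 96 × 0.3 = 28.8
  Homework 72 × 0.1 = 7.2
  Quizzes 57 × 0.08 = 4.56
  Reading responses 70 × 0.07 = 4.9
  Portfolio 81 × 0.08 = 6.48
  Term project 42 × 0.19 = 7.98
  Reflections 69 × 0.09 = 6.21
  Oral exam 51 × 0.09 = 4.59
Sum = 70.72
70.72 is ≥ 70 and < 73 → C-

C-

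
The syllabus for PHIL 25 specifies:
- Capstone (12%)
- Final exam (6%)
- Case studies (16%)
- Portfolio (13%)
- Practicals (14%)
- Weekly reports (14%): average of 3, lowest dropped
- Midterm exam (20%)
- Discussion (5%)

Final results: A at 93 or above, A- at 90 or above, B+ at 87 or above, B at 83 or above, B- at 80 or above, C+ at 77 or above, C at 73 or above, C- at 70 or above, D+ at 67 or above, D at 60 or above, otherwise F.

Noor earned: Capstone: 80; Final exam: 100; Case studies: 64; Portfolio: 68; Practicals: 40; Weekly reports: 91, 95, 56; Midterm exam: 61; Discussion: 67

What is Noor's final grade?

D+

Weekly reports: drop 56 → average of remaining 2 = 186/2 = 93
Weighted total:
  Capstone 80 × 0.12 = 9.6
  Final exam 100 × 0.06 = 6
  Case studies 64 × 0.16 = 10.24
  Portfolio 68 × 0.13 = 8.84
  Practicals 40 × 0.14 = 5.6
  Weekly reports 93 × 0.14 = 13.02
  Midterm exam 61 × 0.2 = 12.2
  Discussion 67 × 0.05 = 3.35
Sum = 68.85
68.85 is ≥ 67 and < 70 → D+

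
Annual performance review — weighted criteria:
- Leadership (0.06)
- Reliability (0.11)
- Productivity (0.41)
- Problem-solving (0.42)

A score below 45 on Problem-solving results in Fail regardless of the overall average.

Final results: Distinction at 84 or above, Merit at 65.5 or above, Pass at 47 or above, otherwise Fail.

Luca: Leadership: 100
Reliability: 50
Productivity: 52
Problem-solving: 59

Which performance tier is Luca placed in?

Problem-solving score 59 ≥ 45: minimum met.
Weighted total:
  Leadership 100 × 0.06 = 6
  Reliability 50 × 0.11 = 5.5
  Productivity 52 × 0.41 = 21.32
  Problem-solving 59 × 0.42 = 24.78
Sum = 57.6
57.6 is ≥ 47 and < 65.5 → Pass

Pass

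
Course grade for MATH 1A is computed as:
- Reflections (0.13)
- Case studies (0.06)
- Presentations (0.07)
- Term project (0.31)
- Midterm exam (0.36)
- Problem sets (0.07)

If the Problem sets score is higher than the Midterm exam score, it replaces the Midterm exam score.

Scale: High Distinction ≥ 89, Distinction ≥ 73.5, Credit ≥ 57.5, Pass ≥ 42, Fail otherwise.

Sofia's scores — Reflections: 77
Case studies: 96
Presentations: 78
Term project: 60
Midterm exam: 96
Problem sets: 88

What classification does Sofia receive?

Distinction

Problem sets (88) ≤ Midterm exam (96), so Midterm exam stays at 96.
Weighted total:
  Reflections 77 × 0.13 = 10.01
  Case studies 96 × 0.06 = 5.76
  Presentations 78 × 0.07 = 5.46
  Term project 60 × 0.31 = 18.6
  Midterm exam 96 × 0.36 = 34.56
  Problem sets 88 × 0.07 = 6.16
Sum = 80.55
80.55 is ≥ 73.5 and < 89 → Distinction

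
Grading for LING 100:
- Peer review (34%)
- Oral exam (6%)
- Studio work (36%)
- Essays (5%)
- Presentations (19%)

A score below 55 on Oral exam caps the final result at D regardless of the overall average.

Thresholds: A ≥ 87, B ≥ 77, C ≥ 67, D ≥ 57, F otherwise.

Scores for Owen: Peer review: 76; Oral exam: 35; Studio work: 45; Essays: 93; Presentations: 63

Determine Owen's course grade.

D

Oral exam score 35 < 55: minimum not met.
Weighted total:
  Peer review 76 × 0.34 = 25.84
  Oral exam 35 × 0.06 = 2.1
  Studio work 45 × 0.36 = 16.2
  Essays 93 × 0.05 = 4.65
  Presentations 63 × 0.19 = 11.97
Sum = 60.76
60.76 would be D; cap at D applies → D.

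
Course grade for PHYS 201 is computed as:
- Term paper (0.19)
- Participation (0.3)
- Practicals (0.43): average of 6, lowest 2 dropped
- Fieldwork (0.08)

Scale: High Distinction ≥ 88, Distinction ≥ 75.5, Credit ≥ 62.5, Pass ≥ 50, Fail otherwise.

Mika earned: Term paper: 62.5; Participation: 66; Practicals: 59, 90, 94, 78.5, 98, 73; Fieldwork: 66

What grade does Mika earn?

Practicals: drop 59, 73 → average of remaining 4 = 360.5/4 = 90.125
Weighted total:
  Term paper 62.5 × 0.19 = 11.875
  Participation 66 × 0.3 = 19.8
  Practicals 90.125 × 0.43 = 38.75375
  Fieldwork 66 × 0.08 = 5.28
Sum = 75.70875
75.70875 is ≥ 75.5 and < 88 → Distinction

Distinction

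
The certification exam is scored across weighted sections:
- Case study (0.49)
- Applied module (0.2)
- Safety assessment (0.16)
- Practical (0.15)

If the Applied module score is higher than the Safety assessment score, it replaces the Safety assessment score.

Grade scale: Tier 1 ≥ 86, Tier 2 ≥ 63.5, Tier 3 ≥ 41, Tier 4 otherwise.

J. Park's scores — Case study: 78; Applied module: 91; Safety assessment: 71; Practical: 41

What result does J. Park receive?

Applied module (91) > Safety assessment (71), so Safety assessment counts as 91.
Weighted total:
  Case study 78 × 0.49 = 38.22
  Applied module 91 × 0.2 = 18.2
  Safety assessment 91 × 0.16 = 14.56
  Practical 41 × 0.15 = 6.15
Sum = 77.13
77.13 is ≥ 63.5 and < 86 → Tier 2

Tier 2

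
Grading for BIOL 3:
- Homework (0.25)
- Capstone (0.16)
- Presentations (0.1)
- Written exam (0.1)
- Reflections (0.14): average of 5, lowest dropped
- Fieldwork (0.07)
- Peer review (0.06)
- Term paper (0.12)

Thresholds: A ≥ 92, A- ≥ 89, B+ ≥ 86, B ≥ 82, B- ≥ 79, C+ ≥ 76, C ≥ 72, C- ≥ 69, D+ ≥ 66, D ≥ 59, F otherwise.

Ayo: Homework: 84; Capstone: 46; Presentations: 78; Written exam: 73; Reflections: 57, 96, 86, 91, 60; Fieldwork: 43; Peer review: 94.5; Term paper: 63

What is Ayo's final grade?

C-

Reflections: drop 57 → average of remaining 4 = 333/4 = 83.25
Weighted total:
  Homework 84 × 0.25 = 21
  Capstone 46 × 0.16 = 7.36
  Presentations 78 × 0.1 = 7.8
  Written exam 73 × 0.1 = 7.3
  Reflections 83.25 × 0.14 = 11.655
  Fieldwork 43 × 0.07 = 3.01
  Peer review 94.5 × 0.06 = 5.67
  Term paper 63 × 0.12 = 7.56
Sum = 71.355
71.355 is ≥ 69 and < 72 → C-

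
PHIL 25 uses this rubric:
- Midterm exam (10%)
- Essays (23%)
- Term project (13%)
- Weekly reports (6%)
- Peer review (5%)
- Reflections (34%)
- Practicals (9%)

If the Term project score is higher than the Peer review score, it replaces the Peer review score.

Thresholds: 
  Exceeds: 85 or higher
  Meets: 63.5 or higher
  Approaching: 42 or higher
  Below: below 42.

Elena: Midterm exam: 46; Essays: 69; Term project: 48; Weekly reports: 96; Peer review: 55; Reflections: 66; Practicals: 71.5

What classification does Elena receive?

Term project (48) ≤ Peer review (55), so Peer review stays at 55.
Weighted total:
  Midterm exam 46 × 0.1 = 4.6
  Essays 69 × 0.23 = 15.87
  Term project 48 × 0.13 = 6.24
  Weekly reports 96 × 0.06 = 5.76
  Peer review 55 × 0.05 = 2.75
  Reflections 66 × 0.34 = 22.44
  Practicals 71.5 × 0.09 = 6.435
Sum = 64.095
64.095 is ≥ 63.5 and < 85 → Meets

Meets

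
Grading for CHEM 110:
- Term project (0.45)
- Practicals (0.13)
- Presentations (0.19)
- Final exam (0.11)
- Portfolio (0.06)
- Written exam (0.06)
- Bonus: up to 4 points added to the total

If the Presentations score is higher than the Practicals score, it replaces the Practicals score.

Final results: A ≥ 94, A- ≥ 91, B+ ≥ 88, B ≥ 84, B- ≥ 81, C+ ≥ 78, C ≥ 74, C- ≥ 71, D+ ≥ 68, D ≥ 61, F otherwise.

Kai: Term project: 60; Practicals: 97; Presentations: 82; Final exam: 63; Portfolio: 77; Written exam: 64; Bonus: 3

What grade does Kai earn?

Presentations (82) ≤ Practicals (97), so Practicals stays at 97.
Weighted total:
  Term project 60 × 0.45 = 27
  Practicals 97 × 0.13 = 12.61
  Presentations 82 × 0.19 = 15.58
  Final exam 63 × 0.11 = 6.93
  Portfolio 77 × 0.06 = 4.62
  Written exam 64 × 0.06 = 3.84
Sum = 70.58
Bonus: 70.58 + 3 = 73.58
73.58 is ≥ 71 and < 74 → C-

C-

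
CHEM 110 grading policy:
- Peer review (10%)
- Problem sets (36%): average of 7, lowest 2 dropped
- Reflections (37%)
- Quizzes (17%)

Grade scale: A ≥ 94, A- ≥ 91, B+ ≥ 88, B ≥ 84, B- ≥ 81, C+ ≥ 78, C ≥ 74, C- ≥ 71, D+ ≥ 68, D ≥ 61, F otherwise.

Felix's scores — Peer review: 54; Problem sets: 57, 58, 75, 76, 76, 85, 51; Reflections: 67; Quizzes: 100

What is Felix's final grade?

C-

Problem sets: drop 51, 57 → average of remaining 5 = 370/5 = 74
Weighted total:
  Peer review 54 × 0.1 = 5.4
  Problem sets 74 × 0.36 = 26.64
  Reflections 67 × 0.37 = 24.79
  Quizzes 100 × 0.17 = 17
Sum = 73.83
73.83 is ≥ 71 and < 74 → C-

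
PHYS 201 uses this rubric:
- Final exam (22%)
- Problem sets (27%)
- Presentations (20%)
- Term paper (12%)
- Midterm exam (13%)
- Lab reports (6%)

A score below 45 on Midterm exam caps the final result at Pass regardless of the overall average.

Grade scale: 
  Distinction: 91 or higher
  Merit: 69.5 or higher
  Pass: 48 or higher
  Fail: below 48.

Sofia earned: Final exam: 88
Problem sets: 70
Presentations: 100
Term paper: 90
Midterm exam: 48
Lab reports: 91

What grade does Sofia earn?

Midterm exam score 48 ≥ 45: minimum met.
Weighted total:
  Final exam 88 × 0.22 = 19.36
  Problem sets 70 × 0.27 = 18.9
  Presentations 100 × 0.2 = 20
  Term paper 90 × 0.12 = 10.8
  Midterm exam 48 × 0.13 = 6.24
  Lab reports 91 × 0.06 = 5.46
Sum = 80.76
80.76 is ≥ 69.5 and < 91 → Merit

Merit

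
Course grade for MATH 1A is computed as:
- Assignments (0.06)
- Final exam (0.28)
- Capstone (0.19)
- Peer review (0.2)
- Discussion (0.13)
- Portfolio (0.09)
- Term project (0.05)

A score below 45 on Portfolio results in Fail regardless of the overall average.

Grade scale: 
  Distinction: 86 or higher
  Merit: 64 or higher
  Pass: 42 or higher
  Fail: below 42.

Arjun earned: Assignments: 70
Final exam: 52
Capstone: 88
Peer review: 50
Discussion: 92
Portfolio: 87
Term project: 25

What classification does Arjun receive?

Portfolio score 87 ≥ 45: minimum met.
Weighted total:
  Assignments 70 × 0.06 = 4.2
  Final exam 52 × 0.28 = 14.56
  Capstone 88 × 0.19 = 16.72
  Peer review 50 × 0.2 = 10
  Discussion 92 × 0.13 = 11.96
  Portfolio 87 × 0.09 = 7.83
  Term project 25 × 0.05 = 1.25
Sum = 66.52
66.52 is ≥ 64 and < 86 → Merit

Merit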